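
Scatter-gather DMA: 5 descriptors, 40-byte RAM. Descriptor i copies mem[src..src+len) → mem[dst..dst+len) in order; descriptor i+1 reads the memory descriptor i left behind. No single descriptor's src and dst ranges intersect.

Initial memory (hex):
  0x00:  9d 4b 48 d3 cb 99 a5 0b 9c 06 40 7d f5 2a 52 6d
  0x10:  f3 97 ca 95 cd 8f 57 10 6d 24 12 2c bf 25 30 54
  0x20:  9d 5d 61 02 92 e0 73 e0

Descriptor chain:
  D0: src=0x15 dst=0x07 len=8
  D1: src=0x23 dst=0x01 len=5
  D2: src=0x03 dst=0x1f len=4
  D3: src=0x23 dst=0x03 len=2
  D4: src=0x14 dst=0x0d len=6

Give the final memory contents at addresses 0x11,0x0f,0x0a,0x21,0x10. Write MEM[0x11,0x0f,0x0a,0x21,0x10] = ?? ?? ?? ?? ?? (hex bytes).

MEM[0x11,0x0f,0x0a,0x21,0x10] = 6d 57 6d e0 10

#0 dst[0x07+8] := {0x8f,0x57,0x10,0x6d,0x24,0x12,0x2c,0xbf}
#1 dst[0x01+5] := {0x02,0x92,0xe0,0x73,0xe0}
#2 dst[0x1f+4] := {0xe0,0x73,0xe0,0xa5}
#3 dst[0x03+2] := {0x02,0x92}
#4 dst[0x0d+6] := {0xcd,0x8f,0x57,0x10,0x6d,0x24}
query mem[0x11]=0x6d, mem[0x0f]=0x57, mem[0x0a]=0x6d, mem[0x21]=0xe0, mem[0x10]=0x10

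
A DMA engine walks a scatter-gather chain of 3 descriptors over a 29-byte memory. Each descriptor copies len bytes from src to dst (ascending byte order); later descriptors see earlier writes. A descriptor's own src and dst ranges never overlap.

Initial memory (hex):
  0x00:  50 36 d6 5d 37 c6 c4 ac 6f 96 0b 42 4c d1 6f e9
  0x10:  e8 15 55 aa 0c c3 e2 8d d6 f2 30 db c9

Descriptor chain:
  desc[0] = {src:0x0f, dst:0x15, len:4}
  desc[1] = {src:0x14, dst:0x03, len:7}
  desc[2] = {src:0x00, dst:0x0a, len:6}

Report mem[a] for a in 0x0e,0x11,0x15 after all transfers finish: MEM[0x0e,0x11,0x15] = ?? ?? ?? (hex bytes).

MEM[0x0e,0x11,0x15] = e9 15 e9

#0 dst[0x15+4] := {0xe9,0xe8,0x15,0x55}
#1 dst[0x03+7] := {0x0c,0xe9,0xe8,0x15,0x55,0xf2,0x30}
#2 dst[0x0a+6] := {0x50,0x36,0xd6,0x0c,0xe9,0xe8}
query mem[0x0e]=0xe9, mem[0x11]=0x15, mem[0x15]=0xe9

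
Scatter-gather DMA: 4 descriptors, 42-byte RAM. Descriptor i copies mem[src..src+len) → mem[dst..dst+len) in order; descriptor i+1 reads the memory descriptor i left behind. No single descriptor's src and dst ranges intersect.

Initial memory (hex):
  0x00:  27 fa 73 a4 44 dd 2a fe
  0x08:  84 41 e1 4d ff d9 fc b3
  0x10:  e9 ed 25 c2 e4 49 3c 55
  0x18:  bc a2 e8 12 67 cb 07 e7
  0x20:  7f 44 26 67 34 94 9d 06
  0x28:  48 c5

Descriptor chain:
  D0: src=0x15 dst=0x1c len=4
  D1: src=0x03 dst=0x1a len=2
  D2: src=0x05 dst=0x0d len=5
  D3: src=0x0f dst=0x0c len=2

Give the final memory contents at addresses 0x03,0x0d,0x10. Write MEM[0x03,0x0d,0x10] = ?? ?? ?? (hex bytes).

MEM[0x03,0x0d,0x10] = a4 84 84

#0 dst[0x1c+4] := {0x49,0x3c,0x55,0xbc}
#1 dst[0x1a+2] := {0xa4,0x44}
#2 dst[0x0d+5] := {0xdd,0x2a,0xfe,0x84,0x41}
#3 dst[0x0c+2] := {0xfe,0x84}
query mem[0x03]=0xa4, mem[0x0d]=0x84, mem[0x10]=0x84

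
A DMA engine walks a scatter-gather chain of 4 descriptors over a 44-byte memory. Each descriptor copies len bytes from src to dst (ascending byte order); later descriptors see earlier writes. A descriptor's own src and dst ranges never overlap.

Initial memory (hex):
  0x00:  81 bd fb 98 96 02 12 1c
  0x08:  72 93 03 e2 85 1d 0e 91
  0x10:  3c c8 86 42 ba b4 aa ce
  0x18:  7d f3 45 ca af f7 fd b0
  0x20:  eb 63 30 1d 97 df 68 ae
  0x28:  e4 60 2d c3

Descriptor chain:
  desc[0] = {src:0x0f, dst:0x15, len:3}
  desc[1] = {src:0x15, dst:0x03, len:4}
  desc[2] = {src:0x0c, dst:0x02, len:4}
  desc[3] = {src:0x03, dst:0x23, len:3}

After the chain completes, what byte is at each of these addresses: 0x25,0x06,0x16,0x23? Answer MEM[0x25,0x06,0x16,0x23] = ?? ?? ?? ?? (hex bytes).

MEM[0x25,0x06,0x16,0x23] = 91 7d 3c 1d

[0] 0x0f->0x15 len=3 : 91 3c c8
[1] 0x15->0x03 len=4 : 91 3c c8 7d
[2] 0x0c->0x02 len=4 : 85 1d 0e 91
[3] 0x03->0x23 len=3 : 1d 0e 91
query mem[0x25]=0x91, mem[0x06]=0x7d, mem[0x16]=0x3c, mem[0x23]=0x1d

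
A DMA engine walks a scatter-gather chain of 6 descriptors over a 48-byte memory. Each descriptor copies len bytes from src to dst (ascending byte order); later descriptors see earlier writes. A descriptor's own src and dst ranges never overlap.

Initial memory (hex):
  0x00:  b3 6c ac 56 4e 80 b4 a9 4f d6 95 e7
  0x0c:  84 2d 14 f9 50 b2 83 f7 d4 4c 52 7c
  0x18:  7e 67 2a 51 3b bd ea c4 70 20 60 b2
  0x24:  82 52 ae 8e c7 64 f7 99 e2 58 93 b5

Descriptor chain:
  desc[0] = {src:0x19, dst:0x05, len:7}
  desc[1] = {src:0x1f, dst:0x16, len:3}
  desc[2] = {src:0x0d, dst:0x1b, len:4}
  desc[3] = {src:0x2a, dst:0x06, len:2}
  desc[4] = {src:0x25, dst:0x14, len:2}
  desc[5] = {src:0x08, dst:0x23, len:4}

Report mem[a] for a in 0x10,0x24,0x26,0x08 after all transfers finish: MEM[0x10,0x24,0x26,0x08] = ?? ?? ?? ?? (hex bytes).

MEM[0x10,0x24,0x26,0x08] = 50 bd c4 3b

#0 dst[0x05+7] := {0x67,0x2a,0x51,0x3b,0xbd,0xea,0xc4}
#1 dst[0x16+3] := {0xc4,0x70,0x20}
#2 dst[0x1b+4] := {0x2d,0x14,0xf9,0x50}
#3 dst[0x06+2] := {0xf7,0x99}
#4 dst[0x14+2] := {0x52,0xae}
#5 dst[0x23+4] := {0x3b,0xbd,0xea,0xc4}
query mem[0x10]=0x50, mem[0x24]=0xbd, mem[0x26]=0xc4, mem[0x08]=0x3b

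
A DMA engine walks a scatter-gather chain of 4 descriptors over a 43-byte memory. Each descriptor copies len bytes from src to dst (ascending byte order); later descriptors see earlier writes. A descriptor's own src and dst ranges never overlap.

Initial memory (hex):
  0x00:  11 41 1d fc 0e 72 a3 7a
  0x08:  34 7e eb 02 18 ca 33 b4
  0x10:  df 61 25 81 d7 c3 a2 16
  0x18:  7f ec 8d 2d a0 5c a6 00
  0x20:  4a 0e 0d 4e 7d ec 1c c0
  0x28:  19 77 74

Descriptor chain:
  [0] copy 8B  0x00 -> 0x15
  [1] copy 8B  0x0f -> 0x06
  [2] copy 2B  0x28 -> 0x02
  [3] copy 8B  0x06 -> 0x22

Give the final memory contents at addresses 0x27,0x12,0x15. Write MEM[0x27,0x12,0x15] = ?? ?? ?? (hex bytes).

#0 dst[0x15+8] := {0x11,0x41,0x1d,0xfc,0x0e,0x72,0xa3,0x7a}
#1 dst[0x06+8] := {0xb4,0xdf,0x61,0x25,0x81,0xd7,0x11,0x41}
#2 dst[0x02+2] := {0x19,0x77}
#3 dst[0x22+8] := {0xb4,0xdf,0x61,0x25,0x81,0xd7,0x11,0x41}
query mem[0x27]=0xd7, mem[0x12]=0x25, mem[0x15]=0x11

MEM[0x27,0x12,0x15] = d7 25 11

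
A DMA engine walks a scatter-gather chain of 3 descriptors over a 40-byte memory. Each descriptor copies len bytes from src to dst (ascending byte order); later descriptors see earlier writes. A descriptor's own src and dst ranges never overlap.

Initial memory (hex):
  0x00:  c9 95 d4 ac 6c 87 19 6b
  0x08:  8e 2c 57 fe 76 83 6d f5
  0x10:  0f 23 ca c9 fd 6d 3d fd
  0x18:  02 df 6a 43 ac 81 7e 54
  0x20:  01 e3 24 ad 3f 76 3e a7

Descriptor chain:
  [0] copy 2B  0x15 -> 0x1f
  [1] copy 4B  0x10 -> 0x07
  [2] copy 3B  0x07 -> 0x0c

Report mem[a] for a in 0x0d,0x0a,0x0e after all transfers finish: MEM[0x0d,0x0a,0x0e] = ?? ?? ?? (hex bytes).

#0 dst[0x1f+2] := {0x6d,0x3d}
#1 dst[0x07+4] := {0x0f,0x23,0xca,0xc9}
#2 dst[0x0c+3] := {0x0f,0x23,0xca}
query mem[0x0d]=0x23, mem[0x0a]=0xc9, mem[0x0e]=0xca

MEM[0x0d,0x0a,0x0e] = 23 c9 ca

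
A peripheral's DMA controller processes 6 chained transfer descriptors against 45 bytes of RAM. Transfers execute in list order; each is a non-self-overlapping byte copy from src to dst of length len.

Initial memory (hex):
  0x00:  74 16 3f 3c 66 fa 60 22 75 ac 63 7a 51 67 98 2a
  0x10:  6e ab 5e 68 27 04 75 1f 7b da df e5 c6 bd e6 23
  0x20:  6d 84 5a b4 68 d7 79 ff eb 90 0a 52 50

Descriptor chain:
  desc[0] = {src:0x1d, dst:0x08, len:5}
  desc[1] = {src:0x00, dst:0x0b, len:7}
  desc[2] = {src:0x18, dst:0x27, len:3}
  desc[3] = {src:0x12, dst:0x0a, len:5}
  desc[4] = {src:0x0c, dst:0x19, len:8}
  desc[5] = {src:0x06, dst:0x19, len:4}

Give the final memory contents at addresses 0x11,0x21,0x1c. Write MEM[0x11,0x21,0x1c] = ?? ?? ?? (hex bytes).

MEM[0x11,0x21,0x1c] = 60 84 e6

#0 dst[0x08+5] := {0xbd,0xe6,0x23,0x6d,0x84}
#1 dst[0x0b+7] := {0x74,0x16,0x3f,0x3c,0x66,0xfa,0x60}
#2 dst[0x27+3] := {0x7b,0xda,0xdf}
#3 dst[0x0a+5] := {0x5e,0x68,0x27,0x04,0x75}
#4 dst[0x19+8] := {0x27,0x04,0x75,0x66,0xfa,0x60,0x5e,0x68}
#5 dst[0x19+4] := {0x60,0x22,0xbd,0xe6}
query mem[0x11]=0x60, mem[0x21]=0x84, mem[0x1c]=0xe6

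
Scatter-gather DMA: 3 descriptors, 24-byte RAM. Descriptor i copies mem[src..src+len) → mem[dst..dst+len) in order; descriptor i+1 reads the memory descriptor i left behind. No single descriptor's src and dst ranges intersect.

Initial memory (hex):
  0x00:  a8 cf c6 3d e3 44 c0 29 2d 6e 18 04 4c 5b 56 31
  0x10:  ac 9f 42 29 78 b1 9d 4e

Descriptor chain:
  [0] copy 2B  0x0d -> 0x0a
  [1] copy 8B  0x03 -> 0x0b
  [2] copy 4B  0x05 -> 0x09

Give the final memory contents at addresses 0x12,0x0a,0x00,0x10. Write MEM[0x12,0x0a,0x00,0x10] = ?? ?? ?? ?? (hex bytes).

  after D0: wrote 2B at 0x0a = 5b56
  after D1: wrote 8B at 0x0b = 3de344c0292d6e5b
  after D2: wrote 4B at 0x09 = 44c0292d
query mem[0x12]=0x5b, mem[0x0a]=0xc0, mem[0x00]=0xa8, mem[0x10]=0x2d

MEM[0x12,0x0a,0x00,0x10] = 5b c0 a8 2d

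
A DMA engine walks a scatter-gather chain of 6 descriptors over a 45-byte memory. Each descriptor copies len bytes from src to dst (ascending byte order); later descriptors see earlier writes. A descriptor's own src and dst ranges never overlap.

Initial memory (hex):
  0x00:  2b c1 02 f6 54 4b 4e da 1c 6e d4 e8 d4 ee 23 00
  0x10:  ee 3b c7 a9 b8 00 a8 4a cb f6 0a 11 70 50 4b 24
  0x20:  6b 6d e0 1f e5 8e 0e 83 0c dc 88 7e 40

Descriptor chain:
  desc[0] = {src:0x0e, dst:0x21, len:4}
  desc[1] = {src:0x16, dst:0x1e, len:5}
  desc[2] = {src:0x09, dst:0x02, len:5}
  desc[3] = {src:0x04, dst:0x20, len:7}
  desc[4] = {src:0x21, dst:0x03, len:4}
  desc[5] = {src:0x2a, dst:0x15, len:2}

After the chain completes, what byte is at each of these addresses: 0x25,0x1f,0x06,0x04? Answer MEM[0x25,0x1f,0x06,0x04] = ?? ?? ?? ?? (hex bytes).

  after D0: wrote 4B at 0x21 = 2300ee3b
  after D1: wrote 5B at 0x1e = a84acbf60a
  after D2: wrote 5B at 0x02 = 6ed4e8d4ee
  after D3: wrote 7B at 0x20 = e8d4eeda1c6ed4
  after D4: wrote 4B at 0x03 = d4eeda1c
  after D5: wrote 2B at 0x15 = 887e
query mem[0x25]=0x6e, mem[0x1f]=0x4a, mem[0x06]=0x1c, mem[0x04]=0xee

MEM[0x25,0x1f,0x06,0x04] = 6e 4a 1c ee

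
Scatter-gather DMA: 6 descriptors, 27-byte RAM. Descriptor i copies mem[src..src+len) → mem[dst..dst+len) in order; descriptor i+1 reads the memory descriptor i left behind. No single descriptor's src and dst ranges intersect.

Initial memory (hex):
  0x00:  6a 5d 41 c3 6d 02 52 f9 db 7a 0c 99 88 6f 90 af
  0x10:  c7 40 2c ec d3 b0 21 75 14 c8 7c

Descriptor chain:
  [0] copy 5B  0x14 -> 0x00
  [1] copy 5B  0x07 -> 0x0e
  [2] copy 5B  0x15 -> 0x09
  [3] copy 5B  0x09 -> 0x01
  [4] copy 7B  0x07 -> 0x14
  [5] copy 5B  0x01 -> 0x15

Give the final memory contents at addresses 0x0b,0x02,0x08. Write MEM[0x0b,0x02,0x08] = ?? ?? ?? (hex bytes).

[0] 0x14->0x00 len=5 : d3 b0 21 75 14
[1] 0x07->0x0e len=5 : f9 db 7a 0c 99
[2] 0x15->0x09 len=5 : b0 21 75 14 c8
[3] 0x09->0x01 len=5 : b0 21 75 14 c8
[4] 0x07->0x14 len=7 : f9 db b0 21 75 14 c8
[5] 0x01->0x15 len=5 : b0 21 75 14 c8
query mem[0x0b]=0x75, mem[0x02]=0x21, mem[0x08]=0xdb

MEM[0x0b,0x02,0x08] = 75 21 db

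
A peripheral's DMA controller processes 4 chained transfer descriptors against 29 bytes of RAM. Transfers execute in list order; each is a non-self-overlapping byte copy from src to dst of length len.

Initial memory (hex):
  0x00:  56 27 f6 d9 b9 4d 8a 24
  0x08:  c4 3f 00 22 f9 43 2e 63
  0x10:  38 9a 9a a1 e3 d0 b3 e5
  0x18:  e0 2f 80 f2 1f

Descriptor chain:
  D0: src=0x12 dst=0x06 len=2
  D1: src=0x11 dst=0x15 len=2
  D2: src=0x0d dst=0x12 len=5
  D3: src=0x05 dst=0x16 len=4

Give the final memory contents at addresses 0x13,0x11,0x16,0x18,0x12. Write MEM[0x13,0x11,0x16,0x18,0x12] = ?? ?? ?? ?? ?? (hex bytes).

  after D0: wrote 2B at 0x06 = 9aa1
  after D1: wrote 2B at 0x15 = 9a9a
  after D2: wrote 5B at 0x12 = 432e63389a
  after D3: wrote 4B at 0x16 = 4d9aa1c4
query mem[0x13]=0x2e, mem[0x11]=0x9a, mem[0x16]=0x4d, mem[0x18]=0xa1, mem[0x12]=0x43

MEM[0x13,0x11,0x16,0x18,0x12] = 2e 9a 4d a1 43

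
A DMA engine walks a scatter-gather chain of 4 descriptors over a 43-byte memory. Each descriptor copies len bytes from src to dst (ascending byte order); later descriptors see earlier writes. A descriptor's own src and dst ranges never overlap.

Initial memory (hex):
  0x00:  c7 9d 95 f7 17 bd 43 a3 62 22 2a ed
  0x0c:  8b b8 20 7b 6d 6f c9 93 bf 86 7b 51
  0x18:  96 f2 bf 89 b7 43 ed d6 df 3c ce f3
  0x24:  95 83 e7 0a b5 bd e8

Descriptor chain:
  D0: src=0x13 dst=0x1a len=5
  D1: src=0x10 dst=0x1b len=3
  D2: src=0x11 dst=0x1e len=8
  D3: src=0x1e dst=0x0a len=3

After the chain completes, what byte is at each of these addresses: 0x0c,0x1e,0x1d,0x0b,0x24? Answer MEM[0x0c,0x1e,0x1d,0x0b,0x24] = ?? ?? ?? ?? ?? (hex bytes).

MEM[0x0c,0x1e,0x1d,0x0b,0x24] = 93 6f c9 c9 51

D0: mem[0x1a..0x1e] <- [93 bf 86 7b 51]
D1: mem[0x1b..0x1d] <- [6d 6f c9]
D2: mem[0x1e..0x25] <- [6f c9 93 bf 86 7b 51 96]
D3: mem[0x0a..0x0c] <- [6f c9 93]
query mem[0x0c]=0x93, mem[0x1e]=0x6f, mem[0x1d]=0xc9, mem[0x0b]=0xc9, mem[0x24]=0x51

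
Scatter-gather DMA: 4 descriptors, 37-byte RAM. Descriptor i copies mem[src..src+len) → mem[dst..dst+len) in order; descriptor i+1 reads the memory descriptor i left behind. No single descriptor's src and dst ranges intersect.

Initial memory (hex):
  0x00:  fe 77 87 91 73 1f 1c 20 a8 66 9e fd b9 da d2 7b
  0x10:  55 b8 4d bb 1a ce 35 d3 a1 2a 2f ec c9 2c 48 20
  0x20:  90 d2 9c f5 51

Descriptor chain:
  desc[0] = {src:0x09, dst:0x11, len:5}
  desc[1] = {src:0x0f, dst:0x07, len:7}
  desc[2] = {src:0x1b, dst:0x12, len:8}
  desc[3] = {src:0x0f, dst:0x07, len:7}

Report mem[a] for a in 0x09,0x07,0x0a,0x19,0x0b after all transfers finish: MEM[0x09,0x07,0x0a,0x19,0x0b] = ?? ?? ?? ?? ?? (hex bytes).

  after D0: wrote 5B at 0x11 = 669efdb9da
  after D1: wrote 7B at 0x07 = 7b55669efdb9da
  after D2: wrote 8B at 0x12 = ecc92c482090d29c
  after D3: wrote 7B at 0x07 = 7b5566ecc92c48
query mem[0x09]=0x66, mem[0x07]=0x7b, mem[0x0a]=0xec, mem[0x19]=0x9c, mem[0x0b]=0xc9

MEM[0x09,0x07,0x0a,0x19,0x0b] = 66 7b ec 9c c9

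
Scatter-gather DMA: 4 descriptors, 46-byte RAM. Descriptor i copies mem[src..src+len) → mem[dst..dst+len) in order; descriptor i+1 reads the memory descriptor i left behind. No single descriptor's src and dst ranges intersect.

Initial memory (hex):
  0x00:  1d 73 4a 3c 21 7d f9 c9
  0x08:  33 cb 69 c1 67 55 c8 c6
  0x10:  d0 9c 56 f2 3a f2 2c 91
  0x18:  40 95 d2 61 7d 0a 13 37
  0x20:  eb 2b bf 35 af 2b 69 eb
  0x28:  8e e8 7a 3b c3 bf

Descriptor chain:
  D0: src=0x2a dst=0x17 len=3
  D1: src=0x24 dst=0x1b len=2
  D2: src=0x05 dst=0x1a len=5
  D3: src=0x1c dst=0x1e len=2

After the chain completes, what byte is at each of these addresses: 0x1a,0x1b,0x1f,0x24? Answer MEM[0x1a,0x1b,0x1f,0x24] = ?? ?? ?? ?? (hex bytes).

MEM[0x1a,0x1b,0x1f,0x24] = 7d f9 33 af

D0: mem[0x17..0x19] <- [7a 3b c3]
D1: mem[0x1b..0x1c] <- [af 2b]
D2: mem[0x1a..0x1e] <- [7d f9 c9 33 cb]
D3: mem[0x1e..0x1f] <- [c9 33]
query mem[0x1a]=0x7d, mem[0x1b]=0xf9, mem[0x1f]=0x33, mem[0x24]=0xaf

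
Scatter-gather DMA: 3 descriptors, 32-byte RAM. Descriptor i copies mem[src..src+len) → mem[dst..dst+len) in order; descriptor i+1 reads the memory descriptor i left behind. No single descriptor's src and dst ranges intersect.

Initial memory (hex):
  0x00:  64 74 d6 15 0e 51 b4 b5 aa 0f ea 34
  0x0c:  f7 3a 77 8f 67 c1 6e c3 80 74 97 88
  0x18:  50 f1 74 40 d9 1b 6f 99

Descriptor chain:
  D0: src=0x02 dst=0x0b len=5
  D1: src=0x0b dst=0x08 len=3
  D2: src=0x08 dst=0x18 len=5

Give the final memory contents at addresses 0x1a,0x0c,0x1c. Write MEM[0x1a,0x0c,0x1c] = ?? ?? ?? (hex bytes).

D0: mem[0x0b..0x0f] <- [d6 15 0e 51 b4]
D1: mem[0x08..0x0a] <- [d6 15 0e]
D2: mem[0x18..0x1c] <- [d6 15 0e d6 15]
query mem[0x1a]=0x0e, mem[0x0c]=0x15, mem[0x1c]=0x15

MEM[0x1a,0x0c,0x1c] = 0e 15 15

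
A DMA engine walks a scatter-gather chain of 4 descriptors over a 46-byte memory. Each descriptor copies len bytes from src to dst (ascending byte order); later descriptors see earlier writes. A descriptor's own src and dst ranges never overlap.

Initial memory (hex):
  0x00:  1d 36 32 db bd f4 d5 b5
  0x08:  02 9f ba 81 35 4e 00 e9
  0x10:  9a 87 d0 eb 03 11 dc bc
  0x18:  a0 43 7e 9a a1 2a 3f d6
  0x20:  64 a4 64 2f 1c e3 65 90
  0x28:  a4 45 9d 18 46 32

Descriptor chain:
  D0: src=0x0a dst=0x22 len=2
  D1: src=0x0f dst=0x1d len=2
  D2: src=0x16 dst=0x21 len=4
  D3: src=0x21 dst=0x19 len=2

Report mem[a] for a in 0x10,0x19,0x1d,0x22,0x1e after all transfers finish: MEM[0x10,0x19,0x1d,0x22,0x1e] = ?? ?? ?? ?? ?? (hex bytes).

#0 dst[0x22+2] := {0xba,0x81}
#1 dst[0x1d+2] := {0xe9,0x9a}
#2 dst[0x21+4] := {0xdc,0xbc,0xa0,0x43}
#3 dst[0x19+2] := {0xdc,0xbc}
query mem[0x10]=0x9a, mem[0x19]=0xdc, mem[0x1d]=0xe9, mem[0x22]=0xbc, mem[0x1e]=0x9a

MEM[0x10,0x19,0x1d,0x22,0x1e] = 9a dc e9 bc 9a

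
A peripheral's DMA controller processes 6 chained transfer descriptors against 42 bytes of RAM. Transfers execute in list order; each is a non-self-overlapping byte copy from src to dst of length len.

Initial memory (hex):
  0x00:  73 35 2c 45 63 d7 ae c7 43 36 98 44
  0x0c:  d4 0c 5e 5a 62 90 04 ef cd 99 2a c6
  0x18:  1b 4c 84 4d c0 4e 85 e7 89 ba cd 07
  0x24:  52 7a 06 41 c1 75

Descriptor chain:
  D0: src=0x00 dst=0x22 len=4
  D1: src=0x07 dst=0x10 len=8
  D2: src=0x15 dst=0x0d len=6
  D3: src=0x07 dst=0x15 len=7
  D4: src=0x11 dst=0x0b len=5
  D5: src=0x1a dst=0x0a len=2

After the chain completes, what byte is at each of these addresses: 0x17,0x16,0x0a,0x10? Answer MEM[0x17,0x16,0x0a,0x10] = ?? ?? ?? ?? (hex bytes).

D0: mem[0x22..0x25] <- [73 35 2c 45]
D1: mem[0x10..0x17] <- [c7 43 36 98 44 d4 0c 5e]
D2: mem[0x0d..0x12] <- [d4 0c 5e 1b 4c 84]
D3: mem[0x15..0x1b] <- [c7 43 36 98 44 d4 d4]
D4: mem[0x0b..0x0f] <- [4c 84 98 44 c7]
D5: mem[0x0a..0x0b] <- [d4 d4]
query mem[0x17]=0x36, mem[0x16]=0x43, mem[0x0a]=0xd4, mem[0x10]=0x1b

MEM[0x17,0x16,0x0a,0x10] = 36 43 d4 1b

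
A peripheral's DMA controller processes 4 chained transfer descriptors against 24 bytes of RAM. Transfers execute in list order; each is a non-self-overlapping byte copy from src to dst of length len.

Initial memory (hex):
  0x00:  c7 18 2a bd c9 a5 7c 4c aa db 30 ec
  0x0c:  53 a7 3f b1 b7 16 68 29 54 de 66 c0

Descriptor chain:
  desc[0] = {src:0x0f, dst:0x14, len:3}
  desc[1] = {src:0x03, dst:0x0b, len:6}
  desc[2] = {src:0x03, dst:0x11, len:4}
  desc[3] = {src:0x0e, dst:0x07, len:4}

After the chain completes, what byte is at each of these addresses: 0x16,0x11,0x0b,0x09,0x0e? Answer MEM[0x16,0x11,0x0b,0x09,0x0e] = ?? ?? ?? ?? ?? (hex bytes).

MEM[0x16,0x11,0x0b,0x09,0x0e] = 16 bd bd aa 7c

[0] 0x0f->0x14 len=3 : b1 b7 16
[1] 0x03->0x0b len=6 : bd c9 a5 7c 4c aa
[2] 0x03->0x11 len=4 : bd c9 a5 7c
[3] 0x0e->0x07 len=4 : 7c 4c aa bd
query mem[0x16]=0x16, mem[0x11]=0xbd, mem[0x0b]=0xbd, mem[0x09]=0xaa, mem[0x0e]=0x7c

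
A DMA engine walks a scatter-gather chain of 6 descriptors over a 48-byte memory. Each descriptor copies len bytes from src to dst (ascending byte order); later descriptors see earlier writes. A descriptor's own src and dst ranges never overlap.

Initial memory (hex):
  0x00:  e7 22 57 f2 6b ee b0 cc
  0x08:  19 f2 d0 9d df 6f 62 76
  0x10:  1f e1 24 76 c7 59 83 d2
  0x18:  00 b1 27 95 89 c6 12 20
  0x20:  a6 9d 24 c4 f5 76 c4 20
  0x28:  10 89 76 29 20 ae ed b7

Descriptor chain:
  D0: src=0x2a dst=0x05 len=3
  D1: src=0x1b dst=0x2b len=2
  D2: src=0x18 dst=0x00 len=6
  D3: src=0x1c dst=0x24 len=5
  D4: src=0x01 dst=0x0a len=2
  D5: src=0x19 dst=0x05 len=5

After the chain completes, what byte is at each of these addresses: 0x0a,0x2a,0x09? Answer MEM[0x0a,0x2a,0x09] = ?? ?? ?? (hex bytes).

MEM[0x0a,0x2a,0x09] = b1 76 c6

[0] 0x2a->0x05 len=3 : 76 29 20
[1] 0x1b->0x2b len=2 : 95 89
[2] 0x18->0x00 len=6 : 00 b1 27 95 89 c6
[3] 0x1c->0x24 len=5 : 89 c6 12 20 a6
[4] 0x01->0x0a len=2 : b1 27
[5] 0x19->0x05 len=5 : b1 27 95 89 c6
query mem[0x0a]=0xb1, mem[0x2a]=0x76, mem[0x09]=0xc6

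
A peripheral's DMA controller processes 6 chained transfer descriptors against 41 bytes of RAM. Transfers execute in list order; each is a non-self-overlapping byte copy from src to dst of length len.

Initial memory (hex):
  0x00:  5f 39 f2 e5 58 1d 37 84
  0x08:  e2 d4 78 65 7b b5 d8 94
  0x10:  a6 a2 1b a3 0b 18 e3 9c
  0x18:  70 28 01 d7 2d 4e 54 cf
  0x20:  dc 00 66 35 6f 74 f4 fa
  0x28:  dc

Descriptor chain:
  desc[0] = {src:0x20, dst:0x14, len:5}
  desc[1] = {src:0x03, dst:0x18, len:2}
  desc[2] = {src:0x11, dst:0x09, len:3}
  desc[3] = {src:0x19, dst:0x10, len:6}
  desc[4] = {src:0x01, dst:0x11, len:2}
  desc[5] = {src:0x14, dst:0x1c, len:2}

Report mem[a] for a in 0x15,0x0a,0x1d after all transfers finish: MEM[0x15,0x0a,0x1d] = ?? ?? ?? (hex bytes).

MEM[0x15,0x0a,0x1d] = 54 1b 54

[0] 0x20->0x14 len=5 : dc 00 66 35 6f
[1] 0x03->0x18 len=2 : e5 58
[2] 0x11->0x09 len=3 : a2 1b a3
[3] 0x19->0x10 len=6 : 58 01 d7 2d 4e 54
[4] 0x01->0x11 len=2 : 39 f2
[5] 0x14->0x1c len=2 : 4e 54
query mem[0x15]=0x54, mem[0x0a]=0x1b, mem[0x1d]=0x54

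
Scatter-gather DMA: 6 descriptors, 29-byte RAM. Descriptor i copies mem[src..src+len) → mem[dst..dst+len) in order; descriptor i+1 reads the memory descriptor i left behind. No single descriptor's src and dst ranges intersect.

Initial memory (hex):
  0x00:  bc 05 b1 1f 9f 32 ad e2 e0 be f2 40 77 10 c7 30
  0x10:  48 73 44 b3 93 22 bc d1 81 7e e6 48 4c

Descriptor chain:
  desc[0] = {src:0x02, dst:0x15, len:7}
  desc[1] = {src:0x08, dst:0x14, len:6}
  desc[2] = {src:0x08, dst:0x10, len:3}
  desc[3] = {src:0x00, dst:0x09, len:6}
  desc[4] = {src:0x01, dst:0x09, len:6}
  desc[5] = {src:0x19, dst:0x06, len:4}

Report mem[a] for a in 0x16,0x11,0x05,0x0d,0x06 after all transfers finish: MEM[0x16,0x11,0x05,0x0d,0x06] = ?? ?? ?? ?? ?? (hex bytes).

D0: mem[0x15..0x1b] <- [b1 1f 9f 32 ad e2 e0]
D1: mem[0x14..0x19] <- [e0 be f2 40 77 10]
D2: mem[0x10..0x12] <- [e0 be f2]
D3: mem[0x09..0x0e] <- [bc 05 b1 1f 9f 32]
D4: mem[0x09..0x0e] <- [05 b1 1f 9f 32 ad]
D5: mem[0x06..0x09] <- [10 e2 e0 4c]
query mem[0x16]=0xf2, mem[0x11]=0xbe, mem[0x05]=0x32, mem[0x0d]=0x32, mem[0x06]=0x10

MEM[0x16,0x11,0x05,0x0d,0x06] = f2 be 32 32 10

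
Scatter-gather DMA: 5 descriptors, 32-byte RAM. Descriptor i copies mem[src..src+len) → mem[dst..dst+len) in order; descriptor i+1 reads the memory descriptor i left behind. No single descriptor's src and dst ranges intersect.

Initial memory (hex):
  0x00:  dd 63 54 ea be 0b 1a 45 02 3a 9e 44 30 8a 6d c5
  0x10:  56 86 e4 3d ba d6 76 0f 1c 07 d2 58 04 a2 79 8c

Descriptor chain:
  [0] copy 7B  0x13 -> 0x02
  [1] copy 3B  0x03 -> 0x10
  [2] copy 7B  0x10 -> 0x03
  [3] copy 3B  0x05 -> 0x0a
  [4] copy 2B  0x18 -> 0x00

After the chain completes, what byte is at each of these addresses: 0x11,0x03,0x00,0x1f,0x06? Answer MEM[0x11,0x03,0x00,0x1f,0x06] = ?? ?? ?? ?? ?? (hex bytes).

MEM[0x11,0x03,0x00,0x1f,0x06] = d6 ba 1c 8c 3d

[0] 0x13->0x02 len=7 : 3d ba d6 76 0f 1c 07
[1] 0x03->0x10 len=3 : ba d6 76
[2] 0x10->0x03 len=7 : ba d6 76 3d ba d6 76
[3] 0x05->0x0a len=3 : 76 3d ba
[4] 0x18->0x00 len=2 : 1c 07
query mem[0x11]=0xd6, mem[0x03]=0xba, mem[0x00]=0x1c, mem[0x1f]=0x8c, mem[0x06]=0x3d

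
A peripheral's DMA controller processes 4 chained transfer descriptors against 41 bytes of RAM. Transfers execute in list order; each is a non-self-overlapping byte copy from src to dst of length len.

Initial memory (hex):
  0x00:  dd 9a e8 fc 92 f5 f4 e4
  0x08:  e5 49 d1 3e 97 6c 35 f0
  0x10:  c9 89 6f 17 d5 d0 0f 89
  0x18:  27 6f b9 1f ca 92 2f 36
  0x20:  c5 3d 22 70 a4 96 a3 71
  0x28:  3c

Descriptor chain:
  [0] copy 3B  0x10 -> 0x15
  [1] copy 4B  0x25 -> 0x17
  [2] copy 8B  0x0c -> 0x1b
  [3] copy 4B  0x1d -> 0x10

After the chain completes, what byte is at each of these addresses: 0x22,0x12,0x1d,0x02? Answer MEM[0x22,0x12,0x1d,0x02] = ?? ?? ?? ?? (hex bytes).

MEM[0x22,0x12,0x1d,0x02] = 17 c9 35 e8

#0 dst[0x15+3] := {0xc9,0x89,0x6f}
#1 dst[0x17+4] := {0x96,0xa3,0x71,0x3c}
#2 dst[0x1b+8] := {0x97,0x6c,0x35,0xf0,0xc9,0x89,0x6f,0x17}
#3 dst[0x10+4] := {0x35,0xf0,0xc9,0x89}
query mem[0x22]=0x17, mem[0x12]=0xc9, mem[0x1d]=0x35, mem[0x02]=0xe8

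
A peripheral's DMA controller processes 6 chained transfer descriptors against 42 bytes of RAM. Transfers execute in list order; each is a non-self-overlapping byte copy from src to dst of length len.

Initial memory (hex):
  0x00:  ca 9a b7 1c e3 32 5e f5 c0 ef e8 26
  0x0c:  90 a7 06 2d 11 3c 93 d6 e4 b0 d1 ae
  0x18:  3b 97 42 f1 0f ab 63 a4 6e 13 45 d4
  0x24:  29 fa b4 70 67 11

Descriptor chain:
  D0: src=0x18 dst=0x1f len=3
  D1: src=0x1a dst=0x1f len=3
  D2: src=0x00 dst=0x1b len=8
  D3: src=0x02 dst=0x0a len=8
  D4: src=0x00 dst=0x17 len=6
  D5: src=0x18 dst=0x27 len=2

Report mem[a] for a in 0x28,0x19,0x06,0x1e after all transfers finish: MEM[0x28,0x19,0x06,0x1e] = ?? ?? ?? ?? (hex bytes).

MEM[0x28,0x19,0x06,0x1e] = b7 b7 5e 1c

D0: mem[0x1f..0x21] <- [3b 97 42]
D1: mem[0x1f..0x21] <- [42 f1 0f]
D2: mem[0x1b..0x22] <- [ca 9a b7 1c e3 32 5e f5]
D3: mem[0x0a..0x11] <- [b7 1c e3 32 5e f5 c0 ef]
D4: mem[0x17..0x1c] <- [ca 9a b7 1c e3 32]
D5: mem[0x27..0x28] <- [9a b7]
query mem[0x28]=0xb7, mem[0x19]=0xb7, mem[0x06]=0x5e, mem[0x1e]=0x1c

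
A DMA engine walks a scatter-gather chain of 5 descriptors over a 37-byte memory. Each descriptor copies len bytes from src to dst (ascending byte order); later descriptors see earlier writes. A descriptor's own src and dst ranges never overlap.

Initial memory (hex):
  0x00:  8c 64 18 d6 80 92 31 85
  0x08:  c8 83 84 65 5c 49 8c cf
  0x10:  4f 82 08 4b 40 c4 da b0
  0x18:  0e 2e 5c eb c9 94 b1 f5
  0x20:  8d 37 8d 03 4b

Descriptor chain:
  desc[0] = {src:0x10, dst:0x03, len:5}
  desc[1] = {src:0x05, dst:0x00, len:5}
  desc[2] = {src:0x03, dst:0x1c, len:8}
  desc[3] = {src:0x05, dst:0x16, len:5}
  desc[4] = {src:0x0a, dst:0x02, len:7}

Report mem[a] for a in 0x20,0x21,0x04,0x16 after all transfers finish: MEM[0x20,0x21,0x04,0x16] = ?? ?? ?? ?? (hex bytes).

MEM[0x20,0x21,0x04,0x16] = 40 c8 5c 08

D0: mem[0x03..0x07] <- [4f 82 08 4b 40]
D1: mem[0x00..0x04] <- [08 4b 40 c8 83]
D2: mem[0x1c..0x23] <- [c8 83 08 4b 40 c8 83 84]
D3: mem[0x16..0x1a] <- [08 4b 40 c8 83]
D4: mem[0x02..0x08] <- [84 65 5c 49 8c cf 4f]
query mem[0x20]=0x40, mem[0x21]=0xc8, mem[0x04]=0x5c, mem[0x16]=0x08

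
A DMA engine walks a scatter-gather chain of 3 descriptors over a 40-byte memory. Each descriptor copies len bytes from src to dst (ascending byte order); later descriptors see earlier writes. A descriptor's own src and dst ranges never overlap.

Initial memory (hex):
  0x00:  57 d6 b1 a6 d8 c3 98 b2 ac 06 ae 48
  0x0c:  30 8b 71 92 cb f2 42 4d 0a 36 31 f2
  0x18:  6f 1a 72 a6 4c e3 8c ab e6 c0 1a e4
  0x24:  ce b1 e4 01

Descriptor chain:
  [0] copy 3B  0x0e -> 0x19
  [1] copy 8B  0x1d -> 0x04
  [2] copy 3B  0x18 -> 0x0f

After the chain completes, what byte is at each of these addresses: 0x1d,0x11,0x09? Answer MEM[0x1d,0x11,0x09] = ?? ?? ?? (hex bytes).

MEM[0x1d,0x11,0x09] = e3 92 1a

#0 dst[0x19+3] := {0x71,0x92,0xcb}
#1 dst[0x04+8] := {0xe3,0x8c,0xab,0xe6,0xc0,0x1a,0xe4,0xce}
#2 dst[0x0f+3] := {0x6f,0x71,0x92}
query mem[0x1d]=0xe3, mem[0x11]=0x92, mem[0x09]=0x1a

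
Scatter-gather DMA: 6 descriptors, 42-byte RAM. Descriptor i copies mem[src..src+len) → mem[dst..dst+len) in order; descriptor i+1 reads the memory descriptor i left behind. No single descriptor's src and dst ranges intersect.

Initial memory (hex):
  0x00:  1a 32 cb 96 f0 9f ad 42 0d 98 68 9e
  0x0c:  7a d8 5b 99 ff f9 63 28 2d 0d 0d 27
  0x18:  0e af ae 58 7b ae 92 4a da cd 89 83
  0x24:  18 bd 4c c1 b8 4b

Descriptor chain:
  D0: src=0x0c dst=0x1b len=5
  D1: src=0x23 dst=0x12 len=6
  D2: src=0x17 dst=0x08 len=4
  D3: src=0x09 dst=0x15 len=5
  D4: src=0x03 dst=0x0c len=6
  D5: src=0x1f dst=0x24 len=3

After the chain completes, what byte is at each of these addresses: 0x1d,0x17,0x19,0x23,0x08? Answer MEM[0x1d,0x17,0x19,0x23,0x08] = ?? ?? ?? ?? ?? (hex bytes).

MEM[0x1d,0x17,0x19,0x23,0x08] = 5b ae d8 83 b8

  after D0: wrote 5B at 0x1b = 7ad85b99ff
  after D1: wrote 6B at 0x12 = 8318bd4cc1b8
  after D2: wrote 4B at 0x08 = b80eafae
  after D3: wrote 5B at 0x15 = 0eafae7ad8
  after D4: wrote 6B at 0x0c = 96f09fad42b8
  after D5: wrote 3B at 0x24 = ffdacd
query mem[0x1d]=0x5b, mem[0x17]=0xae, mem[0x19]=0xd8, mem[0x23]=0x83, mem[0x08]=0xb8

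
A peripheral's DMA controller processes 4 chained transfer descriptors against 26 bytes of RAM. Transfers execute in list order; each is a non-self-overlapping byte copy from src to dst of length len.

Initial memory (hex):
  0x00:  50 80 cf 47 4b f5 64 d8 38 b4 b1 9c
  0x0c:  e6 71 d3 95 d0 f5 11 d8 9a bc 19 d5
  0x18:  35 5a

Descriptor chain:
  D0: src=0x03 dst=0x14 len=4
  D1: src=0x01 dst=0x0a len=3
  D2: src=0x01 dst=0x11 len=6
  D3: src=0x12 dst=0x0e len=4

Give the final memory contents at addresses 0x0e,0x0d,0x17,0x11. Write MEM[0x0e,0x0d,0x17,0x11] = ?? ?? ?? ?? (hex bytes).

MEM[0x0e,0x0d,0x17,0x11] = cf 71 64 f5

  after D0: wrote 4B at 0x14 = 474bf564
  after D1: wrote 3B at 0x0a = 80cf47
  after D2: wrote 6B at 0x11 = 80cf474bf564
  after D3: wrote 4B at 0x0e = cf474bf5
query mem[0x0e]=0xcf, mem[0x0d]=0x71, mem[0x17]=0x64, mem[0x11]=0xf5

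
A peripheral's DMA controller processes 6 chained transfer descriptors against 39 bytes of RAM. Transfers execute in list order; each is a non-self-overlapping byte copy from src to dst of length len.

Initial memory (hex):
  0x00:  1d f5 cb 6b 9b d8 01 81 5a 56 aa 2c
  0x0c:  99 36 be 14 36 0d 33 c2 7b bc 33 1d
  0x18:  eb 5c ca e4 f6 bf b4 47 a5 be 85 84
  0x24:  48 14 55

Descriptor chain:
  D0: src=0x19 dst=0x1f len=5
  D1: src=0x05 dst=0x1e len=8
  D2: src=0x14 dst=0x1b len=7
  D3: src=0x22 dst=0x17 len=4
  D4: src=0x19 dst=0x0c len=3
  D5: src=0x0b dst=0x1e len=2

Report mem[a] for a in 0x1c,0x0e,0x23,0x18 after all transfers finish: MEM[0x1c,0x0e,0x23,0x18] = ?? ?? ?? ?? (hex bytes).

#0 dst[0x1f+5] := {0x5c,0xca,0xe4,0xf6,0xbf}
#1 dst[0x1e+8] := {0xd8,0x01,0x81,0x5a,0x56,0xaa,0x2c,0x99}
#2 dst[0x1b+7] := {0x7b,0xbc,0x33,0x1d,0xeb,0x5c,0xca}
#3 dst[0x17+4] := {0x56,0xaa,0x2c,0x99}
#4 dst[0x0c+3] := {0x2c,0x99,0x7b}
#5 dst[0x1e+2] := {0x2c,0x2c}
query mem[0x1c]=0xbc, mem[0x0e]=0x7b, mem[0x23]=0xaa, mem[0x18]=0xaa

MEM[0x1c,0x0e,0x23,0x18] = bc 7b aa aa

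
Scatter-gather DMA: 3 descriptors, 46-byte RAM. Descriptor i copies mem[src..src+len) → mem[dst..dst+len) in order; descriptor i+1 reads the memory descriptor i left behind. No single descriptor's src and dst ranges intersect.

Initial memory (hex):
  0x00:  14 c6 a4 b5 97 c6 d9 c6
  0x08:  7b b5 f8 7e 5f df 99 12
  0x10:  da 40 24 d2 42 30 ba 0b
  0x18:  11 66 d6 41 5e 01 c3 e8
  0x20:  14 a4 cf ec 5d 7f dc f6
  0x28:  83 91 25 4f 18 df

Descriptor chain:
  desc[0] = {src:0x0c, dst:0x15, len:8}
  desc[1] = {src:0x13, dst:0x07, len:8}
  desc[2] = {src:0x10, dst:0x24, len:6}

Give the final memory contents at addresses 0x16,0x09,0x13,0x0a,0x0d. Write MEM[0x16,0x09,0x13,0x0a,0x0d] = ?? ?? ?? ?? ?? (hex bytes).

MEM[0x16,0x09,0x13,0x0a,0x0d] = df 5f d2 df da

[0] 0x0c->0x15 len=8 : 5f df 99 12 da 40 24 d2
[1] 0x13->0x07 len=8 : d2 42 5f df 99 12 da 40
[2] 0x10->0x24 len=6 : da 40 24 d2 42 5f
query mem[0x16]=0xdf, mem[0x09]=0x5f, mem[0x13]=0xd2, mem[0x0a]=0xdf, mem[0x0d]=0xda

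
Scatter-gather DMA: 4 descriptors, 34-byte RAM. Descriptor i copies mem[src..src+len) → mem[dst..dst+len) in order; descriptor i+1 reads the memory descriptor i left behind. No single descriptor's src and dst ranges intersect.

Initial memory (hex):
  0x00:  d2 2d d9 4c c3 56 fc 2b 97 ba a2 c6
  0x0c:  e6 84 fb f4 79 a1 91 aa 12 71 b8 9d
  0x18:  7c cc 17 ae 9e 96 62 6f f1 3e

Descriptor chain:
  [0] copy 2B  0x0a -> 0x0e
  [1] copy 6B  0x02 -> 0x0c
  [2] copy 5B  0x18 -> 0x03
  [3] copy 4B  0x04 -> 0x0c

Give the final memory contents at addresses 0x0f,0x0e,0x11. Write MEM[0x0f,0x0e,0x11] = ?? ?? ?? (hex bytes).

MEM[0x0f,0x0e,0x11] = 9e ae 2b

#0 dst[0x0e+2] := {0xa2,0xc6}
#1 dst[0x0c+6] := {0xd9,0x4c,0xc3,0x56,0xfc,0x2b}
#2 dst[0x03+5] := {0x7c,0xcc,0x17,0xae,0x9e}
#3 dst[0x0c+4] := {0xcc,0x17,0xae,0x9e}
query mem[0x0f]=0x9e, mem[0x0e]=0xae, mem[0x11]=0x2b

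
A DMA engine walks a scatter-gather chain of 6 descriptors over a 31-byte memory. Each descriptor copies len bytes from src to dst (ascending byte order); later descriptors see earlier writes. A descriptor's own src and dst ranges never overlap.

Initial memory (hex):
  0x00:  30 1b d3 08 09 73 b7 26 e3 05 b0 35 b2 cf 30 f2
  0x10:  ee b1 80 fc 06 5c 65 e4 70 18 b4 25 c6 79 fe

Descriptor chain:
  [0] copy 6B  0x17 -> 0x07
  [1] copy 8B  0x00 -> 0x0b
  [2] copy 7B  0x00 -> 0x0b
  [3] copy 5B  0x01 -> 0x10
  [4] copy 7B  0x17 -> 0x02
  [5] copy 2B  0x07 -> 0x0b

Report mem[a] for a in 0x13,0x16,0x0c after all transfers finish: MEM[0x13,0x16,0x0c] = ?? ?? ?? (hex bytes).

MEM[0x13,0x16,0x0c] = 09 65 79

D0: mem[0x07..0x0c] <- [e4 70 18 b4 25 c6]
D1: mem[0x0b..0x12] <- [30 1b d3 08 09 73 b7 e4]
D2: mem[0x0b..0x11] <- [30 1b d3 08 09 73 b7]
D3: mem[0x10..0x14] <- [1b d3 08 09 73]
D4: mem[0x02..0x08] <- [e4 70 18 b4 25 c6 79]
D5: mem[0x0b..0x0c] <- [c6 79]
query mem[0x13]=0x09, mem[0x16]=0x65, mem[0x0c]=0x79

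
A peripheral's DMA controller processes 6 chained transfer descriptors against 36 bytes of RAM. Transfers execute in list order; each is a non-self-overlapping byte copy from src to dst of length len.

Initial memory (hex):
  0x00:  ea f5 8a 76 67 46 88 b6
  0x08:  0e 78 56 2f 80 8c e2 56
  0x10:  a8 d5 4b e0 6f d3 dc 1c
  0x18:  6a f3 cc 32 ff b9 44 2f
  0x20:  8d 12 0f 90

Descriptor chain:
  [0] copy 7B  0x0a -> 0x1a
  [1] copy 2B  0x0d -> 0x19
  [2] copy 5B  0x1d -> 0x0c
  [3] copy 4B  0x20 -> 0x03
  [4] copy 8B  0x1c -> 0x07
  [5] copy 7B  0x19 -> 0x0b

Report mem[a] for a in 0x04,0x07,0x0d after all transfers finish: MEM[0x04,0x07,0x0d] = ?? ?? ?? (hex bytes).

MEM[0x04,0x07,0x0d] = 12 80 2f

#0 dst[0x1a+7] := {0x56,0x2f,0x80,0x8c,0xe2,0x56,0xa8}
#1 dst[0x19+2] := {0x8c,0xe2}
#2 dst[0x0c+5] := {0x8c,0xe2,0x56,0xa8,0x12}
#3 dst[0x03+4] := {0xa8,0x12,0x0f,0x90}
#4 dst[0x07+8] := {0x80,0x8c,0xe2,0x56,0xa8,0x12,0x0f,0x90}
#5 dst[0x0b+7] := {0x8c,0xe2,0x2f,0x80,0x8c,0xe2,0x56}
query mem[0x04]=0x12, mem[0x07]=0x80, mem[0x0d]=0x2f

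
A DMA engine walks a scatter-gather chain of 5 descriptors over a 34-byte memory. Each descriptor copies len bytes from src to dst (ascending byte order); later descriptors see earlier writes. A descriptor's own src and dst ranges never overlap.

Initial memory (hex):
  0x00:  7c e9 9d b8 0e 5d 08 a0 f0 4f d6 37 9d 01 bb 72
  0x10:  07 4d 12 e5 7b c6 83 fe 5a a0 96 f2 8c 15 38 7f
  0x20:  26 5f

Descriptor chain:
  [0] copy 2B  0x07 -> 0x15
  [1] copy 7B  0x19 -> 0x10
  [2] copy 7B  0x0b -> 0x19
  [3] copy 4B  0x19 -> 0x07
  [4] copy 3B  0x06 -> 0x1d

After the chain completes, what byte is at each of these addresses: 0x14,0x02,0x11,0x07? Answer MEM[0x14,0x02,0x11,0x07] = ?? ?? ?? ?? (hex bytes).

D0: mem[0x15..0x16] <- [a0 f0]
D1: mem[0x10..0x16] <- [a0 96 f2 8c 15 38 7f]
D2: mem[0x19..0x1f] <- [37 9d 01 bb 72 a0 96]
D3: mem[0x07..0x0a] <- [37 9d 01 bb]
D4: mem[0x1d..0x1f] <- [08 37 9d]
query mem[0x14]=0x15, mem[0x02]=0x9d, mem[0x11]=0x96, mem[0x07]=0x37

MEM[0x14,0x02,0x11,0x07] = 15 9d 96 37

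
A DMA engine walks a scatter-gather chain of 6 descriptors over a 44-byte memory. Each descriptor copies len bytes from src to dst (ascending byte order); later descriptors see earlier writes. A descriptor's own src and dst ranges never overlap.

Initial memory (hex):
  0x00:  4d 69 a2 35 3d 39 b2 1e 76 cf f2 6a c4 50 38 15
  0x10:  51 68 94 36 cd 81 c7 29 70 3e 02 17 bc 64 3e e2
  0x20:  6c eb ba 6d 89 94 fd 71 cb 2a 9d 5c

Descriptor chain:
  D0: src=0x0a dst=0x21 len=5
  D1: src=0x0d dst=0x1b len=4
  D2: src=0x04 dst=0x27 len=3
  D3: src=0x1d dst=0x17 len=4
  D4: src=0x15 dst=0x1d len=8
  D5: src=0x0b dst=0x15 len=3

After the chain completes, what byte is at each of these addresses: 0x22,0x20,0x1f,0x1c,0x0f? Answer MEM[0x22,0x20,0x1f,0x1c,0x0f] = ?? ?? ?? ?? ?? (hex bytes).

MEM[0x22,0x20,0x1f,0x1c,0x0f] = 6c 51 15 38 15

#0 dst[0x21+5] := {0xf2,0x6a,0xc4,0x50,0x38}
#1 dst[0x1b+4] := {0x50,0x38,0x15,0x51}
#2 dst[0x27+3] := {0x3d,0x39,0xb2}
#3 dst[0x17+4] := {0x15,0x51,0xe2,0x6c}
#4 dst[0x1d+8] := {0x81,0xc7,0x15,0x51,0xe2,0x6c,0x50,0x38}
#5 dst[0x15+3] := {0x6a,0xc4,0x50}
query mem[0x22]=0x6c, mem[0x20]=0x51, mem[0x1f]=0x15, mem[0x1c]=0x38, mem[0x0f]=0x15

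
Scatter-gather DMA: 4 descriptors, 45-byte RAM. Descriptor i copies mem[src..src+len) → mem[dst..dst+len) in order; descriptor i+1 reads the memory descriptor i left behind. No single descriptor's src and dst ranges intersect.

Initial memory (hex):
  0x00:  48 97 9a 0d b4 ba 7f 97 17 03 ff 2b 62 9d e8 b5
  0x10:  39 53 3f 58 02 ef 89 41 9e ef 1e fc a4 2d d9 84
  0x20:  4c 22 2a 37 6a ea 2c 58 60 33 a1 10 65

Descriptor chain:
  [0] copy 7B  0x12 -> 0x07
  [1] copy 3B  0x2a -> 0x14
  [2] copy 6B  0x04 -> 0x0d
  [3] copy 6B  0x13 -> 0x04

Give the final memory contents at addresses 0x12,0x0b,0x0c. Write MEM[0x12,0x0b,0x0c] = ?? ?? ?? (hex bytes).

MEM[0x12,0x0b,0x0c] = 02 89 41

#0 dst[0x07+7] := {0x3f,0x58,0x02,0xef,0x89,0x41,0x9e}
#1 dst[0x14+3] := {0xa1,0x10,0x65}
#2 dst[0x0d+6] := {0xb4,0xba,0x7f,0x3f,0x58,0x02}
#3 dst[0x04+6] := {0x58,0xa1,0x10,0x65,0x41,0x9e}
query mem[0x12]=0x02, mem[0x0b]=0x89, mem[0x0c]=0x41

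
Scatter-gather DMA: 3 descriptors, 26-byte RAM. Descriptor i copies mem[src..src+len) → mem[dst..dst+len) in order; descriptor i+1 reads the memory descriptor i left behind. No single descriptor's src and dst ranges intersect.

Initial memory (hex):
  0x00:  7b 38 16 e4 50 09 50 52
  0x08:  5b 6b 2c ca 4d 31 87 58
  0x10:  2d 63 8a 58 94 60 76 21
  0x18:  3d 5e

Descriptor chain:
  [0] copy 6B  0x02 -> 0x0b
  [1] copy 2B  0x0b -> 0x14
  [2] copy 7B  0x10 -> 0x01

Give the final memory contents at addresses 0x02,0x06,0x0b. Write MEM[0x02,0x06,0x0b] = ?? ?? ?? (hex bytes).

MEM[0x02,0x06,0x0b] = 63 e4 16

  after D0: wrote 6B at 0x0b = 16e450095052
  after D1: wrote 2B at 0x14 = 16e4
  after D2: wrote 7B at 0x01 = 52638a5816e476
query mem[0x02]=0x63, mem[0x06]=0xe4, mem[0x0b]=0x16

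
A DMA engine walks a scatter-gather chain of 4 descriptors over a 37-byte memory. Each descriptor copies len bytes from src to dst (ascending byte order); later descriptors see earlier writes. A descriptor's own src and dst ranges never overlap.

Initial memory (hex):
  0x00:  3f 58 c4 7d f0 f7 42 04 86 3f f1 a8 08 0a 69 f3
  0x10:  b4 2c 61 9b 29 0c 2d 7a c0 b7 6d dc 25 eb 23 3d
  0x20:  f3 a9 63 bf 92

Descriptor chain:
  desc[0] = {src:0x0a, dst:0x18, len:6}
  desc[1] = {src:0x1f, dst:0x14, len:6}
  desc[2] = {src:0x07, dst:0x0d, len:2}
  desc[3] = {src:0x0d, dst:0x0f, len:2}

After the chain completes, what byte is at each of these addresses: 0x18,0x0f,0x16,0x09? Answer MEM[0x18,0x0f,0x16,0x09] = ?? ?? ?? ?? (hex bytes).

MEM[0x18,0x0f,0x16,0x09] = bf 04 a9 3f

#0 dst[0x18+6] := {0xf1,0xa8,0x08,0x0a,0x69,0xf3}
#1 dst[0x14+6] := {0x3d,0xf3,0xa9,0x63,0xbf,0x92}
#2 dst[0x0d+2] := {0x04,0x86}
#3 dst[0x0f+2] := {0x04,0x86}
query mem[0x18]=0xbf, mem[0x0f]=0x04, mem[0x16]=0xa9, mem[0x09]=0x3f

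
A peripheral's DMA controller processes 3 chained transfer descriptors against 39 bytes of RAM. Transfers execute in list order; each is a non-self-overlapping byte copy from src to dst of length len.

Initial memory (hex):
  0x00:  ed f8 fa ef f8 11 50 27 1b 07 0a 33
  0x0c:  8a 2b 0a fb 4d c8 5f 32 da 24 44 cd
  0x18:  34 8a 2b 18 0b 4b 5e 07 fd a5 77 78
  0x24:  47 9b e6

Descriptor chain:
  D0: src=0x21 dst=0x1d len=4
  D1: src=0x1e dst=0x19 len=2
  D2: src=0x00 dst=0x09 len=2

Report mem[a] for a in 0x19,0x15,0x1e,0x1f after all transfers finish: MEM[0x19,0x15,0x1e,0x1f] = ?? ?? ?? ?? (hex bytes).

MEM[0x19,0x15,0x1e,0x1f] = 77 24 77 78

[0] 0x21->0x1d len=4 : a5 77 78 47
[1] 0x1e->0x19 len=2 : 77 78
[2] 0x00->0x09 len=2 : ed f8
query mem[0x19]=0x77, mem[0x15]=0x24, mem[0x1e]=0x77, mem[0x1f]=0x78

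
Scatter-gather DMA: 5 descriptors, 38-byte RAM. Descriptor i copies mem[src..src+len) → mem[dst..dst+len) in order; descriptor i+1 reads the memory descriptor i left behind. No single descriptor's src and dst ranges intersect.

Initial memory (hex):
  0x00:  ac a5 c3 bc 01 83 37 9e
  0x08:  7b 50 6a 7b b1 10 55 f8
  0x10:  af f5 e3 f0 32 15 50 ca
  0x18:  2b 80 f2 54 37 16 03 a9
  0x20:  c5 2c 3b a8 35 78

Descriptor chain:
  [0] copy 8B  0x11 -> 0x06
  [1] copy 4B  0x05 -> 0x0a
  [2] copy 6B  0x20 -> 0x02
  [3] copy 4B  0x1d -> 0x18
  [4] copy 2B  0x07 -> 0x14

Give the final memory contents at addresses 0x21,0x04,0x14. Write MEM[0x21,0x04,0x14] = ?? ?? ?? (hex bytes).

MEM[0x21,0x04,0x14] = 2c 3b 78

D0: mem[0x06..0x0d] <- [f5 e3 f0 32 15 50 ca 2b]
D1: mem[0x0a..0x0d] <- [83 f5 e3 f0]
D2: mem[0x02..0x07] <- [c5 2c 3b a8 35 78]
D3: mem[0x18..0x1b] <- [16 03 a9 c5]
D4: mem[0x14..0x15] <- [78 f0]
query mem[0x21]=0x2c, mem[0x04]=0x3b, mem[0x14]=0x78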